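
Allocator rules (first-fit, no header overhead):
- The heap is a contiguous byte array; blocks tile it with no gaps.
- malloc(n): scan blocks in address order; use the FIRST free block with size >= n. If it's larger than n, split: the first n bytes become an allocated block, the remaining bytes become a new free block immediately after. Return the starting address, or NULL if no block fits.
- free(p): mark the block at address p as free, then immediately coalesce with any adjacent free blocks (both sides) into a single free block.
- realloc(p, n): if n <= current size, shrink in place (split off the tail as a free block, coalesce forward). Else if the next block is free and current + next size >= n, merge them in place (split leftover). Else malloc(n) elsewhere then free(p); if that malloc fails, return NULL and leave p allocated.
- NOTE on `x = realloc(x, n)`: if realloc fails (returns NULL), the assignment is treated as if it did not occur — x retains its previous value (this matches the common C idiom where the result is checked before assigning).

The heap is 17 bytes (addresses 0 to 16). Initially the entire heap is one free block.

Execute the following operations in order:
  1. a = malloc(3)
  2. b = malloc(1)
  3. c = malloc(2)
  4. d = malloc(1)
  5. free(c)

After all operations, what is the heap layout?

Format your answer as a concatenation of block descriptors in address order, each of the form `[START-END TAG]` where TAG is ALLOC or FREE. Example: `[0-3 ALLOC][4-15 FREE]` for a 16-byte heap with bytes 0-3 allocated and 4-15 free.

Op 1: a = malloc(3) -> a = 0; heap: [0-2 ALLOC][3-16 FREE]
Op 2: b = malloc(1) -> b = 3; heap: [0-2 ALLOC][3-3 ALLOC][4-16 FREE]
Op 3: c = malloc(2) -> c = 4; heap: [0-2 ALLOC][3-3 ALLOC][4-5 ALLOC][6-16 FREE]
Op 4: d = malloc(1) -> d = 6; heap: [0-2 ALLOC][3-3 ALLOC][4-5 ALLOC][6-6 ALLOC][7-16 FREE]
Op 5: free(c) -> (freed c); heap: [0-2 ALLOC][3-3 ALLOC][4-5 FREE][6-6 ALLOC][7-16 FREE]

Answer: [0-2 ALLOC][3-3 ALLOC][4-5 FREE][6-6 ALLOC][7-16 FREE]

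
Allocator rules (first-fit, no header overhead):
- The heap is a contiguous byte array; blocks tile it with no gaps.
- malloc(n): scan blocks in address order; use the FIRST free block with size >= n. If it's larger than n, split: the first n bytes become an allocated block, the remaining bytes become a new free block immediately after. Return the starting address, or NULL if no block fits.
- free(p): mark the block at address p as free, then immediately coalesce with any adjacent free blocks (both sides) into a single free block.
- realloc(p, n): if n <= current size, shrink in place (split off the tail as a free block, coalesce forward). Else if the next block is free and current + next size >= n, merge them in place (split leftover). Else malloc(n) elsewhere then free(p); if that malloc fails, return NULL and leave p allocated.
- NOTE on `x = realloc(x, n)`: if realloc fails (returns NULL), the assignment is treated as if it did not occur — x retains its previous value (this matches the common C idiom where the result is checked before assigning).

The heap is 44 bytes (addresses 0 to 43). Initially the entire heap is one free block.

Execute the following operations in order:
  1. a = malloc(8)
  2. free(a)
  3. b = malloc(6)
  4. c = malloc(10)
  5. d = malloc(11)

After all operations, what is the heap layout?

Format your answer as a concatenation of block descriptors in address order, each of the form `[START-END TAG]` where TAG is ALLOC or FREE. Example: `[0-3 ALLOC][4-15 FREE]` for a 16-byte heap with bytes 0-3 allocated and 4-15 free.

Op 1: a = malloc(8) -> a = 0; heap: [0-7 ALLOC][8-43 FREE]
Op 2: free(a) -> (freed a); heap: [0-43 FREE]
Op 3: b = malloc(6) -> b = 0; heap: [0-5 ALLOC][6-43 FREE]
Op 4: c = malloc(10) -> c = 6; heap: [0-5 ALLOC][6-15 ALLOC][16-43 FREE]
Op 5: d = malloc(11) -> d = 16; heap: [0-5 ALLOC][6-15 ALLOC][16-26 ALLOC][27-43 FREE]

Answer: [0-5 ALLOC][6-15 ALLOC][16-26 ALLOC][27-43 FREE]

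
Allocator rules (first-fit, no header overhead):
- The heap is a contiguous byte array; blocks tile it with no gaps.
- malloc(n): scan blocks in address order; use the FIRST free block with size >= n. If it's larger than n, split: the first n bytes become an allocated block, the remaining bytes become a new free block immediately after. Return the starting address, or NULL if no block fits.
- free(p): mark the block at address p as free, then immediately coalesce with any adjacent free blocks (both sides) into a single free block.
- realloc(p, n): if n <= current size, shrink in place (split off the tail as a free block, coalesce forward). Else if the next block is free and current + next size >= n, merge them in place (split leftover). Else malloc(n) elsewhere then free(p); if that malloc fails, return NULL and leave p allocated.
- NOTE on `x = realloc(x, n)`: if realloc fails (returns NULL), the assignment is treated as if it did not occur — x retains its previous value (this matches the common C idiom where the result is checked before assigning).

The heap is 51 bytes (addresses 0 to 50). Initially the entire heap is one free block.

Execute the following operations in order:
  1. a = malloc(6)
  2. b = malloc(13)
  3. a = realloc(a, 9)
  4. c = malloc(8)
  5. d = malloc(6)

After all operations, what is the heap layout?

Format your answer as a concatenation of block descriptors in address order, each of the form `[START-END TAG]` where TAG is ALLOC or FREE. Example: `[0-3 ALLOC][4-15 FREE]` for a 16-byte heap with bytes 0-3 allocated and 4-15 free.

Op 1: a = malloc(6) -> a = 0; heap: [0-5 ALLOC][6-50 FREE]
Op 2: b = malloc(13) -> b = 6; heap: [0-5 ALLOC][6-18 ALLOC][19-50 FREE]
Op 3: a = realloc(a, 9) -> a = 19; heap: [0-5 FREE][6-18 ALLOC][19-27 ALLOC][28-50 FREE]
Op 4: c = malloc(8) -> c = 28; heap: [0-5 FREE][6-18 ALLOC][19-27 ALLOC][28-35 ALLOC][36-50 FREE]
Op 5: d = malloc(6) -> d = 0; heap: [0-5 ALLOC][6-18 ALLOC][19-27 ALLOC][28-35 ALLOC][36-50 FREE]

Answer: [0-5 ALLOC][6-18 ALLOC][19-27 ALLOC][28-35 ALLOC][36-50 FREE]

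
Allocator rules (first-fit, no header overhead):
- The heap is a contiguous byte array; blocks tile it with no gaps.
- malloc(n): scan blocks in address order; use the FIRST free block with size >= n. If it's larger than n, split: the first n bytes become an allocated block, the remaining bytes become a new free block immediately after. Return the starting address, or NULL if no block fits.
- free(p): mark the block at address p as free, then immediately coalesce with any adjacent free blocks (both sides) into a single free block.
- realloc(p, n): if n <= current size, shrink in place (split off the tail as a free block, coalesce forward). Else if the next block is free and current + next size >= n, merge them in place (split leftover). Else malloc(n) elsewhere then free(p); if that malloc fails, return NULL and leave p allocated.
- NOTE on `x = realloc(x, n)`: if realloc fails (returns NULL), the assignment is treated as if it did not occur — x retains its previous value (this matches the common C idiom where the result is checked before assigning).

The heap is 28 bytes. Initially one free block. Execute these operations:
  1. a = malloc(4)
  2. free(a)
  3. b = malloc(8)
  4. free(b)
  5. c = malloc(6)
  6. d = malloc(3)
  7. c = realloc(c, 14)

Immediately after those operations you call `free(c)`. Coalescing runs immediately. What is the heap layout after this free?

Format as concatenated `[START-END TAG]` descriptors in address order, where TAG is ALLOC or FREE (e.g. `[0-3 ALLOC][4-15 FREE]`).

Answer: [0-5 FREE][6-8 ALLOC][9-27 FREE]

Derivation:
Op 1: a = malloc(4) -> a = 0; heap: [0-3 ALLOC][4-27 FREE]
Op 2: free(a) -> (freed a); heap: [0-27 FREE]
Op 3: b = malloc(8) -> b = 0; heap: [0-7 ALLOC][8-27 FREE]
Op 4: free(b) -> (freed b); heap: [0-27 FREE]
Op 5: c = malloc(6) -> c = 0; heap: [0-5 ALLOC][6-27 FREE]
Op 6: d = malloc(3) -> d = 6; heap: [0-5 ALLOC][6-8 ALLOC][9-27 FREE]
Op 7: c = realloc(c, 14) -> c = 9; heap: [0-5 FREE][6-8 ALLOC][9-22 ALLOC][23-27 FREE]
free(c): c = 9 -> block [9-22 ALLOC]; mark free, coalesce with adjacent free neighbors -> [0-5 FREE][6-8 ALLOC][9-27 FREE]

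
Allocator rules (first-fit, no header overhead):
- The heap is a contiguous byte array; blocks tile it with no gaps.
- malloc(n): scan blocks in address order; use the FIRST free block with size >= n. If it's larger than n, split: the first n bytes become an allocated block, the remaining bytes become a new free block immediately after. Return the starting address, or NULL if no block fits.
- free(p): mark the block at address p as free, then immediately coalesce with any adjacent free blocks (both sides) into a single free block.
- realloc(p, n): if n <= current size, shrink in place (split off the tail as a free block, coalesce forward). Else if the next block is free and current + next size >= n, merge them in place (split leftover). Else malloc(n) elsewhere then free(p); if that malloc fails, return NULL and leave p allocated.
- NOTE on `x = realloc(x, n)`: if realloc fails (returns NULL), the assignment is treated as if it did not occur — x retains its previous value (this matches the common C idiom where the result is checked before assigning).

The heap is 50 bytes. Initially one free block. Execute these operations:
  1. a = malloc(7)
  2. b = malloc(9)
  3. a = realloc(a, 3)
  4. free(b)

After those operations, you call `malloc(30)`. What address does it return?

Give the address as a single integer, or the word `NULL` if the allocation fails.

Answer: 3

Derivation:
Op 1: a = malloc(7) -> a = 0; heap: [0-6 ALLOC][7-49 FREE]
Op 2: b = malloc(9) -> b = 7; heap: [0-6 ALLOC][7-15 ALLOC][16-49 FREE]
Op 3: a = realloc(a, 3) -> a = 0; heap: [0-2 ALLOC][3-6 FREE][7-15 ALLOC][16-49 FREE]
Op 4: free(b) -> (freed b); heap: [0-2 ALLOC][3-49 FREE]
malloc(30): first-fit scan over [0-2 ALLOC][3-49 FREE] -> 3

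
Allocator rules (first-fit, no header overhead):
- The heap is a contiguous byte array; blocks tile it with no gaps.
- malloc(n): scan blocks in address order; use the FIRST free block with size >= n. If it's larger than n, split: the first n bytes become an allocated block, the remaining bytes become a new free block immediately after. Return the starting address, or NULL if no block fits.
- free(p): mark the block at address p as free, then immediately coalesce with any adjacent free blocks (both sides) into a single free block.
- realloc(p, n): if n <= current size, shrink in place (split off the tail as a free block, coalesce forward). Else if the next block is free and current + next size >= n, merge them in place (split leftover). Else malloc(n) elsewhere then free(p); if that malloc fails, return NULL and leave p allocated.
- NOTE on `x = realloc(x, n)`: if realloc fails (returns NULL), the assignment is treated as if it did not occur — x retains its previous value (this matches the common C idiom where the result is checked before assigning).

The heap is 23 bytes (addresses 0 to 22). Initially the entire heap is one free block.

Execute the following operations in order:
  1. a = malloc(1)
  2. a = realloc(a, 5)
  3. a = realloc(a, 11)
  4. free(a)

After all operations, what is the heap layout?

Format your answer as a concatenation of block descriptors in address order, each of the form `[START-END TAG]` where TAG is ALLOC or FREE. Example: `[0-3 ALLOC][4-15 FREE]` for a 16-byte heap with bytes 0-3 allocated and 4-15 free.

Answer: [0-22 FREE]

Derivation:
Op 1: a = malloc(1) -> a = 0; heap: [0-0 ALLOC][1-22 FREE]
Op 2: a = realloc(a, 5) -> a = 0; heap: [0-4 ALLOC][5-22 FREE]
Op 3: a = realloc(a, 11) -> a = 0; heap: [0-10 ALLOC][11-22 FREE]
Op 4: free(a) -> (freed a); heap: [0-22 FREE]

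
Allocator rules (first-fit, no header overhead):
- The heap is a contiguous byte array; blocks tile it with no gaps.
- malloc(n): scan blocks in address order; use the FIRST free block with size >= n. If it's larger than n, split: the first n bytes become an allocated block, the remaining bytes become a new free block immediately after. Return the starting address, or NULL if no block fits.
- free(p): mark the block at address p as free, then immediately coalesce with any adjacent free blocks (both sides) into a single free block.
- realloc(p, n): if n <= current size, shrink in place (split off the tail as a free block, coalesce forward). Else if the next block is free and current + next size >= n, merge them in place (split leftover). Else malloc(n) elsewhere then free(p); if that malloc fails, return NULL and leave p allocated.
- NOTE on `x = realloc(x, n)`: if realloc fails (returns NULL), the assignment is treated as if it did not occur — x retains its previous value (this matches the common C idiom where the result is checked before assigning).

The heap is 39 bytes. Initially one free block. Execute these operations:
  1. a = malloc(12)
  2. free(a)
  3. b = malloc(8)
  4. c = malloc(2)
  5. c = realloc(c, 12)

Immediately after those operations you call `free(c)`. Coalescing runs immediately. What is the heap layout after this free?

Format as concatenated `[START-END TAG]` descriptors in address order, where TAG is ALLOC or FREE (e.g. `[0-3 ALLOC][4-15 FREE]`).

Answer: [0-7 ALLOC][8-38 FREE]

Derivation:
Op 1: a = malloc(12) -> a = 0; heap: [0-11 ALLOC][12-38 FREE]
Op 2: free(a) -> (freed a); heap: [0-38 FREE]
Op 3: b = malloc(8) -> b = 0; heap: [0-7 ALLOC][8-38 FREE]
Op 4: c = malloc(2) -> c = 8; heap: [0-7 ALLOC][8-9 ALLOC][10-38 FREE]
Op 5: c = realloc(c, 12) -> c = 8; heap: [0-7 ALLOC][8-19 ALLOC][20-38 FREE]
free(c): c = 8 -> block [8-19 ALLOC]; mark free, coalesce with adjacent free neighbors -> [0-7 ALLOC][8-38 FREE]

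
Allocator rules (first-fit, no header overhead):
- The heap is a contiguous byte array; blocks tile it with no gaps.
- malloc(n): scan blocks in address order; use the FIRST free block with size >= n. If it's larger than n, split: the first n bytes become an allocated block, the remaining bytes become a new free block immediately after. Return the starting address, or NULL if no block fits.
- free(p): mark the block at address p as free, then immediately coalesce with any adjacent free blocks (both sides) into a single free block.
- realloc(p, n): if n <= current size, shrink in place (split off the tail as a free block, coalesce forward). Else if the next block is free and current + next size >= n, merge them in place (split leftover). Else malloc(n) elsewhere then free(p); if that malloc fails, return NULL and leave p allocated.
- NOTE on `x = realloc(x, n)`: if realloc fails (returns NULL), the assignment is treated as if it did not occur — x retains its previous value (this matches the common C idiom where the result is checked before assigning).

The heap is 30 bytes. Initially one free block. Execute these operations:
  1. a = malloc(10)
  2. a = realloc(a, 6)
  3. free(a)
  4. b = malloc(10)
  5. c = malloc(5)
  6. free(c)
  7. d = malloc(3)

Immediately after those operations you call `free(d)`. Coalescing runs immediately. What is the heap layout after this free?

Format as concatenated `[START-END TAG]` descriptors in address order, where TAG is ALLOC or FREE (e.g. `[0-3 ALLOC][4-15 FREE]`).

Op 1: a = malloc(10) -> a = 0; heap: [0-9 ALLOC][10-29 FREE]
Op 2: a = realloc(a, 6) -> a = 0; heap: [0-5 ALLOC][6-29 FREE]
Op 3: free(a) -> (freed a); heap: [0-29 FREE]
Op 4: b = malloc(10) -> b = 0; heap: [0-9 ALLOC][10-29 FREE]
Op 5: c = malloc(5) -> c = 10; heap: [0-9 ALLOC][10-14 ALLOC][15-29 FREE]
Op 6: free(c) -> (freed c); heap: [0-9 ALLOC][10-29 FREE]
Op 7: d = malloc(3) -> d = 10; heap: [0-9 ALLOC][10-12 ALLOC][13-29 FREE]
free(d): d = 10 -> block [10-12 ALLOC]; mark free, coalesce with adjacent free neighbors -> [0-9 ALLOC][10-29 FREE]

Answer: [0-9 ALLOC][10-29 FREE]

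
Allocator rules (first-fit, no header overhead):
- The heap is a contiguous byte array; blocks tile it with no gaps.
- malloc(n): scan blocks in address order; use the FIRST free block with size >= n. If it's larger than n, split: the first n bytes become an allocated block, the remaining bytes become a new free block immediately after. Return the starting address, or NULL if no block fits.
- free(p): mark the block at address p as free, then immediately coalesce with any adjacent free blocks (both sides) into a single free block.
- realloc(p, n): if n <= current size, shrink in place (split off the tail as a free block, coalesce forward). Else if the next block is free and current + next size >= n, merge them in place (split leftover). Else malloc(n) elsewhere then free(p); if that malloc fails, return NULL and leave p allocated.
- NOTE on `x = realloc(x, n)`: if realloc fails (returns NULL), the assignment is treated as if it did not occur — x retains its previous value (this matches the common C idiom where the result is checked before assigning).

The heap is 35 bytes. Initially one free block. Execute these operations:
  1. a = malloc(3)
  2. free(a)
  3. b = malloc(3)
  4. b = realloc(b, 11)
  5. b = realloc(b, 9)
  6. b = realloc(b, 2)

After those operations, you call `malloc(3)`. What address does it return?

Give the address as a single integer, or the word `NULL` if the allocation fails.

Op 1: a = malloc(3) -> a = 0; heap: [0-2 ALLOC][3-34 FREE]
Op 2: free(a) -> (freed a); heap: [0-34 FREE]
Op 3: b = malloc(3) -> b = 0; heap: [0-2 ALLOC][3-34 FREE]
Op 4: b = realloc(b, 11) -> b = 0; heap: [0-10 ALLOC][11-34 FREE]
Op 5: b = realloc(b, 9) -> b = 0; heap: [0-8 ALLOC][9-34 FREE]
Op 6: b = realloc(b, 2) -> b = 0; heap: [0-1 ALLOC][2-34 FREE]
malloc(3): first-fit scan over [0-1 ALLOC][2-34 FREE] -> 2

Answer: 2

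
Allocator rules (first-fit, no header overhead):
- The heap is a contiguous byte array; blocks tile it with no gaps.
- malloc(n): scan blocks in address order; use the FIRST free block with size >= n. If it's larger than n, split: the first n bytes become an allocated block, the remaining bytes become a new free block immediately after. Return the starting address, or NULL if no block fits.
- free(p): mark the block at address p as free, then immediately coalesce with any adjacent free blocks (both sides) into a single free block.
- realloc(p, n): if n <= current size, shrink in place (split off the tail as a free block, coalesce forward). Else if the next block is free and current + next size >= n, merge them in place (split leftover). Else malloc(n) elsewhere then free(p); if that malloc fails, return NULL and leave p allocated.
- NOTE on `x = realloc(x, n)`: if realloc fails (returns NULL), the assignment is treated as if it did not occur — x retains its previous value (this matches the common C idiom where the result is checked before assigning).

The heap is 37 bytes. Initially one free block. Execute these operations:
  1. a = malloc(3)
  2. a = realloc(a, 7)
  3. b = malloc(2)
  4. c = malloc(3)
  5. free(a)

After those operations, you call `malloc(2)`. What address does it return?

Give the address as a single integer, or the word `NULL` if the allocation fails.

Answer: 0

Derivation:
Op 1: a = malloc(3) -> a = 0; heap: [0-2 ALLOC][3-36 FREE]
Op 2: a = realloc(a, 7) -> a = 0; heap: [0-6 ALLOC][7-36 FREE]
Op 3: b = malloc(2) -> b = 7; heap: [0-6 ALLOC][7-8 ALLOC][9-36 FREE]
Op 4: c = malloc(3) -> c = 9; heap: [0-6 ALLOC][7-8 ALLOC][9-11 ALLOC][12-36 FREE]
Op 5: free(a) -> (freed a); heap: [0-6 FREE][7-8 ALLOC][9-11 ALLOC][12-36 FREE]
malloc(2): first-fit scan over [0-6 FREE][7-8 ALLOC][9-11 ALLOC][12-36 FREE] -> 0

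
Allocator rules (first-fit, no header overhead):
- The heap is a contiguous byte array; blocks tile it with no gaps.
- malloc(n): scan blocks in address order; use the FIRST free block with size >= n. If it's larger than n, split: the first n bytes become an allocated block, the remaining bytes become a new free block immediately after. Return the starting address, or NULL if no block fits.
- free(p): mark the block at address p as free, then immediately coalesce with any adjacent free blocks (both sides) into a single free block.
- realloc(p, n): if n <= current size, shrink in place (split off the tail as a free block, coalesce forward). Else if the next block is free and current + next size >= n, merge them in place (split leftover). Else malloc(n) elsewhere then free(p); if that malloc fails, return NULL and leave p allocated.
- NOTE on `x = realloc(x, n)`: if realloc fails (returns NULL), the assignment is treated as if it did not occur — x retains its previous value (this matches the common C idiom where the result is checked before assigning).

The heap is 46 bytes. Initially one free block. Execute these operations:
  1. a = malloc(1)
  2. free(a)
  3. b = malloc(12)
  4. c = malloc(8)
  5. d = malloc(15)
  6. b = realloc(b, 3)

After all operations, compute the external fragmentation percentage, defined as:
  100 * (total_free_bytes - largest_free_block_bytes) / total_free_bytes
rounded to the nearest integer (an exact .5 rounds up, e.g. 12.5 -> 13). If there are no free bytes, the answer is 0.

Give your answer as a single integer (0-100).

Answer: 45

Derivation:
Op 1: a = malloc(1) -> a = 0; heap: [0-0 ALLOC][1-45 FREE]
Op 2: free(a) -> (freed a); heap: [0-45 FREE]
Op 3: b = malloc(12) -> b = 0; heap: [0-11 ALLOC][12-45 FREE]
Op 4: c = malloc(8) -> c = 12; heap: [0-11 ALLOC][12-19 ALLOC][20-45 FREE]
Op 5: d = malloc(15) -> d = 20; heap: [0-11 ALLOC][12-19 ALLOC][20-34 ALLOC][35-45 FREE]
Op 6: b = realloc(b, 3) -> b = 0; heap: [0-2 ALLOC][3-11 FREE][12-19 ALLOC][20-34 ALLOC][35-45 FREE]
Free blocks: [9 11] total_free=20 largest=11 -> 100*(20-11)/20 = 900/20 = 45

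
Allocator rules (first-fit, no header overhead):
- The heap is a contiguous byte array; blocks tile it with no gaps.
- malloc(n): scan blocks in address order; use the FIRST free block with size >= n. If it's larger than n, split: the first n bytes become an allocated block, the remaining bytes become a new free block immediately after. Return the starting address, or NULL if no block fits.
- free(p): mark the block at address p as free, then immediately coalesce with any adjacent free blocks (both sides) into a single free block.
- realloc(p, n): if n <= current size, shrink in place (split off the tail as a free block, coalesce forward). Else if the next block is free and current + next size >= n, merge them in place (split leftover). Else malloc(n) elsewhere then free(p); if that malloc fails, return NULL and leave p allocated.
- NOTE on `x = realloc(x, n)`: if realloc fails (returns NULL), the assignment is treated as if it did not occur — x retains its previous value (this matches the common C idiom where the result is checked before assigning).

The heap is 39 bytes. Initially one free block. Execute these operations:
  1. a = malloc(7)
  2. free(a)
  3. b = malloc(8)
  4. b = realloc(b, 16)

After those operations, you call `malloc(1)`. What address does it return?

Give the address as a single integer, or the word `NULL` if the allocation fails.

Op 1: a = malloc(7) -> a = 0; heap: [0-6 ALLOC][7-38 FREE]
Op 2: free(a) -> (freed a); heap: [0-38 FREE]
Op 3: b = malloc(8) -> b = 0; heap: [0-7 ALLOC][8-38 FREE]
Op 4: b = realloc(b, 16) -> b = 0; heap: [0-15 ALLOC][16-38 FREE]
malloc(1): first-fit scan over [0-15 ALLOC][16-38 FREE] -> 16

Answer: 16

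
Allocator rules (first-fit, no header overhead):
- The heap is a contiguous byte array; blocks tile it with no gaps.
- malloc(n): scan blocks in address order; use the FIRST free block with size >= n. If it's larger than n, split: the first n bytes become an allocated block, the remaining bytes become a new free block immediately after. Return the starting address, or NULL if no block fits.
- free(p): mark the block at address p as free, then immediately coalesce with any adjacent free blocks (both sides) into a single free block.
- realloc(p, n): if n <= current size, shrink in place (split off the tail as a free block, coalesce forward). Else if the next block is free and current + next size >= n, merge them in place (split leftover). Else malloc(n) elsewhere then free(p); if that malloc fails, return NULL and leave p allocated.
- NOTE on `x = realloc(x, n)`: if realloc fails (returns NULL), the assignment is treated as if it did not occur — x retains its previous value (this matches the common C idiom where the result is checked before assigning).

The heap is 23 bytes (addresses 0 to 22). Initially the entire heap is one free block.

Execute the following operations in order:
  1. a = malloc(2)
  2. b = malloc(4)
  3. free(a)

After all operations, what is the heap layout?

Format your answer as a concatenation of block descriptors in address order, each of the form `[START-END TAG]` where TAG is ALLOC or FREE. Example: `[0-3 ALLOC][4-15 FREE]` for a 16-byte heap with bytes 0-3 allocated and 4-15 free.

Op 1: a = malloc(2) -> a = 0; heap: [0-1 ALLOC][2-22 FREE]
Op 2: b = malloc(4) -> b = 2; heap: [0-1 ALLOC][2-5 ALLOC][6-22 FREE]
Op 3: free(a) -> (freed a); heap: [0-1 FREE][2-5 ALLOC][6-22 FREE]

Answer: [0-1 FREE][2-5 ALLOC][6-22 FREE]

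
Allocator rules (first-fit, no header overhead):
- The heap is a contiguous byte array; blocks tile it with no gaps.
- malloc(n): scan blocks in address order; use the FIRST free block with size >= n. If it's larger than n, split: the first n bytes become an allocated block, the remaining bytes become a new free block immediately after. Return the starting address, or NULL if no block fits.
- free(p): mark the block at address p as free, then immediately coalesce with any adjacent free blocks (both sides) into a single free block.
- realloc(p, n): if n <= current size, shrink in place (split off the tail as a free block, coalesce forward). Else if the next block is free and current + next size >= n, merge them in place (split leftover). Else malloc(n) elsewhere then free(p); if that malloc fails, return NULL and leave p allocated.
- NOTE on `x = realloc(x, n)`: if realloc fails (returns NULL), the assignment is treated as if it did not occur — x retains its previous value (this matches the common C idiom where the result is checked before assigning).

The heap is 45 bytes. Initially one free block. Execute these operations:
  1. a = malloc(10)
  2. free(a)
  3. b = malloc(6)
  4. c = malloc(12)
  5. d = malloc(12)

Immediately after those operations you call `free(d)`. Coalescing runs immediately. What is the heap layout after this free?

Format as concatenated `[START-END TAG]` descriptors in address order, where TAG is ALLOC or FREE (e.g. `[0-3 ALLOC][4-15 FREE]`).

Op 1: a = malloc(10) -> a = 0; heap: [0-9 ALLOC][10-44 FREE]
Op 2: free(a) -> (freed a); heap: [0-44 FREE]
Op 3: b = malloc(6) -> b = 0; heap: [0-5 ALLOC][6-44 FREE]
Op 4: c = malloc(12) -> c = 6; heap: [0-5 ALLOC][6-17 ALLOC][18-44 FREE]
Op 5: d = malloc(12) -> d = 18; heap: [0-5 ALLOC][6-17 ALLOC][18-29 ALLOC][30-44 FREE]
free(d): d = 18 -> block [18-29 ALLOC]; mark free, coalesce with adjacent free neighbors -> [0-5 ALLOC][6-17 ALLOC][18-44 FREE]

Answer: [0-5 ALLOC][6-17 ALLOC][18-44 FREE]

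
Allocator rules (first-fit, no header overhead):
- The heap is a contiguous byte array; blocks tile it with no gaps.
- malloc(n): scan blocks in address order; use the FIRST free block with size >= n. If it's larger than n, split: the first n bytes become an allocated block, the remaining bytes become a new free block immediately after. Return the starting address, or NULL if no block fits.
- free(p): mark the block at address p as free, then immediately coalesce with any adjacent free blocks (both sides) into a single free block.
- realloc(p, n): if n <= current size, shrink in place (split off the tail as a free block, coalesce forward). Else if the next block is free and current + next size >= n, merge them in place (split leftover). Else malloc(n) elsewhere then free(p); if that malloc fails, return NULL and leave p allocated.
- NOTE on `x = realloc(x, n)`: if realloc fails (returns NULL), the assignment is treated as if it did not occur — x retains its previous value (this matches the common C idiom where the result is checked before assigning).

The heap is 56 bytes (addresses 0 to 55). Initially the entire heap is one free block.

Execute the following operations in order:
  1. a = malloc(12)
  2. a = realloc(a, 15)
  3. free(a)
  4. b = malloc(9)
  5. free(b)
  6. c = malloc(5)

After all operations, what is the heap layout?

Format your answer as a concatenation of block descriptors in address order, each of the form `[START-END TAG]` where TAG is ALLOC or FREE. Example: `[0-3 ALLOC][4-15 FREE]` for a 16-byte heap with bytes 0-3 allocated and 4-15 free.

Op 1: a = malloc(12) -> a = 0; heap: [0-11 ALLOC][12-55 FREE]
Op 2: a = realloc(a, 15) -> a = 0; heap: [0-14 ALLOC][15-55 FREE]
Op 3: free(a) -> (freed a); heap: [0-55 FREE]
Op 4: b = malloc(9) -> b = 0; heap: [0-8 ALLOC][9-55 FREE]
Op 5: free(b) -> (freed b); heap: [0-55 FREE]
Op 6: c = malloc(5) -> c = 0; heap: [0-4 ALLOC][5-55 FREE]

Answer: [0-4 ALLOC][5-55 FREE]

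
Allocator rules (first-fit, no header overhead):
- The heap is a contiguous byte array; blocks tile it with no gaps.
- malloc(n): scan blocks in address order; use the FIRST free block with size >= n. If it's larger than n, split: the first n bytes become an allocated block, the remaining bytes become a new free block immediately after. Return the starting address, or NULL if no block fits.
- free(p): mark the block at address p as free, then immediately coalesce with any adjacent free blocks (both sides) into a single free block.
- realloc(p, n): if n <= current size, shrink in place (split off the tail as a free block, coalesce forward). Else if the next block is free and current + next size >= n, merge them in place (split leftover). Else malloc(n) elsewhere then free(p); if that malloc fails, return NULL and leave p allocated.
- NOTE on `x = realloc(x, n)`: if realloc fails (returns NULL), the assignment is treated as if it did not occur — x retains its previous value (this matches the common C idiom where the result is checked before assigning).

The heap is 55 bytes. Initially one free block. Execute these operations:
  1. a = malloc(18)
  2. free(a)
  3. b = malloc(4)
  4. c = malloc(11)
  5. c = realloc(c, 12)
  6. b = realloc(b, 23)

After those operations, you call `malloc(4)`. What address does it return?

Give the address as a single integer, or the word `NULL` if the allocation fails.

Answer: 0

Derivation:
Op 1: a = malloc(18) -> a = 0; heap: [0-17 ALLOC][18-54 FREE]
Op 2: free(a) -> (freed a); heap: [0-54 FREE]
Op 3: b = malloc(4) -> b = 0; heap: [0-3 ALLOC][4-54 FREE]
Op 4: c = malloc(11) -> c = 4; heap: [0-3 ALLOC][4-14 ALLOC][15-54 FREE]
Op 5: c = realloc(c, 12) -> c = 4; heap: [0-3 ALLOC][4-15 ALLOC][16-54 FREE]
Op 6: b = realloc(b, 23) -> b = 16; heap: [0-3 FREE][4-15 ALLOC][16-38 ALLOC][39-54 FREE]
malloc(4): first-fit scan over [0-3 FREE][4-15 ALLOC][16-38 ALLOC][39-54 FREE] -> 0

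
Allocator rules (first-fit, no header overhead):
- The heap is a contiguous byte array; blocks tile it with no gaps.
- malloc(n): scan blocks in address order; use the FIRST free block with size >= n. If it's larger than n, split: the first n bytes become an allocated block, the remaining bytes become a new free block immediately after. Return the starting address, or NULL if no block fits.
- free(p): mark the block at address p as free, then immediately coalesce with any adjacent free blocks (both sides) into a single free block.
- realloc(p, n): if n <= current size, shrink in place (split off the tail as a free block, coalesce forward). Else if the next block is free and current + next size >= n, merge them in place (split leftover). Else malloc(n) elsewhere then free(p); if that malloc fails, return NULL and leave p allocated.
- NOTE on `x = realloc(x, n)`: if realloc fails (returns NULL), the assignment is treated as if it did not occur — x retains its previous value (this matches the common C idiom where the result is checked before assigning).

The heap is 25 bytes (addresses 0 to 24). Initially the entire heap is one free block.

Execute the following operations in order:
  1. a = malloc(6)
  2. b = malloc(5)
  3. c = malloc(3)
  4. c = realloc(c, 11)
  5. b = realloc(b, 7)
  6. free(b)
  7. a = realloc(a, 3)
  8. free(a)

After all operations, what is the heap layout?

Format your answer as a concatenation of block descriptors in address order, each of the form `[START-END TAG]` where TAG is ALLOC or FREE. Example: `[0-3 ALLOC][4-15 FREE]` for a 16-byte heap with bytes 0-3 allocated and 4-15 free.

Op 1: a = malloc(6) -> a = 0; heap: [0-5 ALLOC][6-24 FREE]
Op 2: b = malloc(5) -> b = 6; heap: [0-5 ALLOC][6-10 ALLOC][11-24 FREE]
Op 3: c = malloc(3) -> c = 11; heap: [0-5 ALLOC][6-10 ALLOC][11-13 ALLOC][14-24 FREE]
Op 4: c = realloc(c, 11) -> c = 11; heap: [0-5 ALLOC][6-10 ALLOC][11-21 ALLOC][22-24 FREE]
Op 5: b = realloc(b, 7) -> NULL (b unchanged); heap: [0-5 ALLOC][6-10 ALLOC][11-21 ALLOC][22-24 FREE]
Op 6: free(b) -> (freed b); heap: [0-5 ALLOC][6-10 FREE][11-21 ALLOC][22-24 FREE]
Op 7: a = realloc(a, 3) -> a = 0; heap: [0-2 ALLOC][3-10 FREE][11-21 ALLOC][22-24 FREE]
Op 8: free(a) -> (freed a); heap: [0-10 FREE][11-21 ALLOC][22-24 FREE]

Answer: [0-10 FREE][11-21 ALLOC][22-24 FREE]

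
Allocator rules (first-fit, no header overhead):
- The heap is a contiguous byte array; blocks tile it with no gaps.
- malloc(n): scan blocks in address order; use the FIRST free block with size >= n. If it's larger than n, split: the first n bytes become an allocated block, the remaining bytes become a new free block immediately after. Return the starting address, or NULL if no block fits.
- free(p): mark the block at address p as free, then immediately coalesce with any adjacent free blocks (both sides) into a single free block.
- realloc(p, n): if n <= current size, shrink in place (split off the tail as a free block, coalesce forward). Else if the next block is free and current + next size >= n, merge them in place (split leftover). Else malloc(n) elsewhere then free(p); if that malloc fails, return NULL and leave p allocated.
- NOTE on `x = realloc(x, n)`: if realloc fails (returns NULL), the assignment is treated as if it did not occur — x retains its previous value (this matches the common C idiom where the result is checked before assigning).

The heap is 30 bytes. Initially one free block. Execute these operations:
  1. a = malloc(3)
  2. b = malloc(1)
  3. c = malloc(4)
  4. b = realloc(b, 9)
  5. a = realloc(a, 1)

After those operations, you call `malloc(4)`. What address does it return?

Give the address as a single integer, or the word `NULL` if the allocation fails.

Op 1: a = malloc(3) -> a = 0; heap: [0-2 ALLOC][3-29 FREE]
Op 2: b = malloc(1) -> b = 3; heap: [0-2 ALLOC][3-3 ALLOC][4-29 FREE]
Op 3: c = malloc(4) -> c = 4; heap: [0-2 ALLOC][3-3 ALLOC][4-7 ALLOC][8-29 FREE]
Op 4: b = realloc(b, 9) -> b = 8; heap: [0-2 ALLOC][3-3 FREE][4-7 ALLOC][8-16 ALLOC][17-29 FREE]
Op 5: a = realloc(a, 1) -> a = 0; heap: [0-0 ALLOC][1-3 FREE][4-7 ALLOC][8-16 ALLOC][17-29 FREE]
malloc(4): first-fit scan over [0-0 ALLOC][1-3 FREE][4-7 ALLOC][8-16 ALLOC][17-29 FREE] -> 17

Answer: 17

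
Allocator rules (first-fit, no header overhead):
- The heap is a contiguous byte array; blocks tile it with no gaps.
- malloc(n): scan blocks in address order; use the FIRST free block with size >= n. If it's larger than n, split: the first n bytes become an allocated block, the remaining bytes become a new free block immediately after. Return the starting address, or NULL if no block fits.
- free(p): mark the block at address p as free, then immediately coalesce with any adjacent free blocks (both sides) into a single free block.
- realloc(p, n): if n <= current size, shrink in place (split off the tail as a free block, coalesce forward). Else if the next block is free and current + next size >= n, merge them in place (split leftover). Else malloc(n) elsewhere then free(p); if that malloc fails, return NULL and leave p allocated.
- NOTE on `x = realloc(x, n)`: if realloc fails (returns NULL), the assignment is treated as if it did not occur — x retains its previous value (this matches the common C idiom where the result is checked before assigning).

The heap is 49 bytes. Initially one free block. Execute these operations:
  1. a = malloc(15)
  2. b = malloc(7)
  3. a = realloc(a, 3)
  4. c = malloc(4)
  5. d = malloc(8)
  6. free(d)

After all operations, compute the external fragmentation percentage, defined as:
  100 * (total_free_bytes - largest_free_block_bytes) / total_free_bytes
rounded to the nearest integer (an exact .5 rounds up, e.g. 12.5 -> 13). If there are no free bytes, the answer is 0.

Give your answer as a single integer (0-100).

Op 1: a = malloc(15) -> a = 0; heap: [0-14 ALLOC][15-48 FREE]
Op 2: b = malloc(7) -> b = 15; heap: [0-14 ALLOC][15-21 ALLOC][22-48 FREE]
Op 3: a = realloc(a, 3) -> a = 0; heap: [0-2 ALLOC][3-14 FREE][15-21 ALLOC][22-48 FREE]
Op 4: c = malloc(4) -> c = 3; heap: [0-2 ALLOC][3-6 ALLOC][7-14 FREE][15-21 ALLOC][22-48 FREE]
Op 5: d = malloc(8) -> d = 7; heap: [0-2 ALLOC][3-6 ALLOC][7-14 ALLOC][15-21 ALLOC][22-48 FREE]
Op 6: free(d) -> (freed d); heap: [0-2 ALLOC][3-6 ALLOC][7-14 FREE][15-21 ALLOC][22-48 FREE]
Free blocks: [8 27] total_free=35 largest=27 -> 100*(35-27)/35 = 800/35 ≈ 22.857 -> rounds to 23

Answer: 23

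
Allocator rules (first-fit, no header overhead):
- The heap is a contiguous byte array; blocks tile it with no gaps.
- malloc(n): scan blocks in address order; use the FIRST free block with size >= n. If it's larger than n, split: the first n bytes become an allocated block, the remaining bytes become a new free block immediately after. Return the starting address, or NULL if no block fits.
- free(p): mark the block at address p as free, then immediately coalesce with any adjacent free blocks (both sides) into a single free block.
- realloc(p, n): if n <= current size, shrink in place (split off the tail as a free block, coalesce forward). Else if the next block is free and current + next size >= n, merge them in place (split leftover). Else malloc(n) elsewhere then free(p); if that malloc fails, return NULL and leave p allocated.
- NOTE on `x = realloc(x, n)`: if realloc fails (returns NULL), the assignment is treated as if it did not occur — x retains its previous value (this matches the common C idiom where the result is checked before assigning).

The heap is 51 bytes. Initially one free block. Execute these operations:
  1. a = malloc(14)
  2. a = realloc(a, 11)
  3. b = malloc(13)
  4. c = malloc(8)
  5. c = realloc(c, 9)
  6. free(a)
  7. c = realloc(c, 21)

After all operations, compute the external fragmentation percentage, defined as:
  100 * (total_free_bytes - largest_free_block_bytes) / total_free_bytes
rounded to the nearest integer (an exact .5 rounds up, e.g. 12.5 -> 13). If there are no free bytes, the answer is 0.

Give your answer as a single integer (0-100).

Answer: 35

Derivation:
Op 1: a = malloc(14) -> a = 0; heap: [0-13 ALLOC][14-50 FREE]
Op 2: a = realloc(a, 11) -> a = 0; heap: [0-10 ALLOC][11-50 FREE]
Op 3: b = malloc(13) -> b = 11; heap: [0-10 ALLOC][11-23 ALLOC][24-50 FREE]
Op 4: c = malloc(8) -> c = 24; heap: [0-10 ALLOC][11-23 ALLOC][24-31 ALLOC][32-50 FREE]
Op 5: c = realloc(c, 9) -> c = 24; heap: [0-10 ALLOC][11-23 ALLOC][24-32 ALLOC][33-50 FREE]
Op 6: free(a) -> (freed a); heap: [0-10 FREE][11-23 ALLOC][24-32 ALLOC][33-50 FREE]
Op 7: c = realloc(c, 21) -> c = 24; heap: [0-10 FREE][11-23 ALLOC][24-44 ALLOC][45-50 FREE]
Free blocks: [11 6] total_free=17 largest=11 -> 100*(17-11)/17 = 600/17 ≈ 35.294 -> rounds to 35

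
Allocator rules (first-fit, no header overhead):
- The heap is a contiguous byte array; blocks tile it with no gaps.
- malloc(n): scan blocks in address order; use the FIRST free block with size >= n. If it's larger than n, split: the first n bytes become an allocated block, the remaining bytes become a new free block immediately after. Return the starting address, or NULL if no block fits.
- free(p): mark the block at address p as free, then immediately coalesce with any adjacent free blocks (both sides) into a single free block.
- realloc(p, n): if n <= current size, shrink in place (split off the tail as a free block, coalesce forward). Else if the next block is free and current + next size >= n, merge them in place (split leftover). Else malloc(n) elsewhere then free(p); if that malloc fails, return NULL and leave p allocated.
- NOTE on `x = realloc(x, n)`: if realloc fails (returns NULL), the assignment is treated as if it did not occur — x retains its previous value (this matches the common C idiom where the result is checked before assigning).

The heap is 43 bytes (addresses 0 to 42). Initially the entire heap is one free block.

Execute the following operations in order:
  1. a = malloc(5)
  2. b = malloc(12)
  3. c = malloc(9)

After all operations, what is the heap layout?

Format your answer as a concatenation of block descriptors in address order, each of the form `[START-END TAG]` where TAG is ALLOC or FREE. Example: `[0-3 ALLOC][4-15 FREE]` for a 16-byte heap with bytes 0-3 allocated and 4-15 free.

Answer: [0-4 ALLOC][5-16 ALLOC][17-25 ALLOC][26-42 FREE]

Derivation:
Op 1: a = malloc(5) -> a = 0; heap: [0-4 ALLOC][5-42 FREE]
Op 2: b = malloc(12) -> b = 5; heap: [0-4 ALLOC][5-16 ALLOC][17-42 FREE]
Op 3: c = malloc(9) -> c = 17; heap: [0-4 ALLOC][5-16 ALLOC][17-25 ALLOC][26-42 FREE]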